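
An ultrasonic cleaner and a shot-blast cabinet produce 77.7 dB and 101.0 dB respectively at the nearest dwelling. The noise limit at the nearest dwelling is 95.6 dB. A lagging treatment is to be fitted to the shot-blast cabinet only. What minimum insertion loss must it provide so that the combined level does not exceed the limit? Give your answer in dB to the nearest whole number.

The untreated sources together contribute 10^(77.7/10) = 5.888e+07, i.e. 77.70 dB.
To meet 95.6 dB overall, the treated shot-blast cabinet may contribute at most 10^(95.6/10) − 5.888e+07 = 3.572e+09, i.e. 95.53 dB.
Required insertion loss = 101.0 − 95.53 = 5.47 dB.

5 dB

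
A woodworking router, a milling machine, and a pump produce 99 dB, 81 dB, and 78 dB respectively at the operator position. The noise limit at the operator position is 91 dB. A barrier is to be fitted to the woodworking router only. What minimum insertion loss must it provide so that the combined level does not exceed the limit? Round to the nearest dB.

9 dB

Everything except the woodworking router sums to 10^(81/10) + 10^(78/10) = 1.890e+08 in linear terms, 82.76 dB.
To meet 91 dB overall, the treated woodworking router may contribute at most 10^(91/10) − 1.890e+08 = 1.070e+09, i.e. 90.29 dB.
Required insertion loss = 99 − 90.29 = 8.71 dB.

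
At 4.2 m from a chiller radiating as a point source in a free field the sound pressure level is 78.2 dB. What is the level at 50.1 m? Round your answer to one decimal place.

56.7 dB

For a point source, L₂ = L₁ − 20·log₁₀(r₂/r₁).
L₂ = 78.2 − 20·log₁₀(50.1/4.2) = 78.2 − 21.532 = 56.67 dB.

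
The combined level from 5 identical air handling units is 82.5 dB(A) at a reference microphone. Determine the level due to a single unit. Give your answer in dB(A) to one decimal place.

Dividing the total intensity by 5 lowers the level by 10·log₁₀ 5 = 6.990 dB: L₁ = 82.5 − 6.990.

75.5 dB(A)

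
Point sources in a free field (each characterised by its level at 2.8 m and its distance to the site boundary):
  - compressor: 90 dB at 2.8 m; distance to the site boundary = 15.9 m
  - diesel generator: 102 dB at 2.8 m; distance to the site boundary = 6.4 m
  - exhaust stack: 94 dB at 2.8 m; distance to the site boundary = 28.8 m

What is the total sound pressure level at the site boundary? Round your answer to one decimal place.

94.9 dB

Apply inverse-square spreading to bring every level to the receiver, then sum 10^(L/10).
compressor: 90 − 20·log₁₀(15.9/2.8) = 90 − 15.08 = 74.92 dB.
diesel generator: 102 − 20·log₁₀(6.4/2.8) = 102 − 7.18 = 94.82 dB.
exhaust stack: 94 − 20·log₁₀(28.8/2.8) = 94 − 20.24 = 73.76 dB.
Σ 10^(L/10) = 3.088e+09 → L_total = 10·log₁₀(3.088e+09) = 94.90 dB.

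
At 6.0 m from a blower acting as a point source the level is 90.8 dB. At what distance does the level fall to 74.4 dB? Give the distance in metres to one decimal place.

39.6 m

For a point source L₁ − L₂ = 20·log₁₀(r₂/r₁), so r₂ = r₁·10^((L₁−L₂)/20).
r₂ = 6.0·10^((90.8−74.4)/20) = 6.0·10^(16.4/20) = 39.64 m.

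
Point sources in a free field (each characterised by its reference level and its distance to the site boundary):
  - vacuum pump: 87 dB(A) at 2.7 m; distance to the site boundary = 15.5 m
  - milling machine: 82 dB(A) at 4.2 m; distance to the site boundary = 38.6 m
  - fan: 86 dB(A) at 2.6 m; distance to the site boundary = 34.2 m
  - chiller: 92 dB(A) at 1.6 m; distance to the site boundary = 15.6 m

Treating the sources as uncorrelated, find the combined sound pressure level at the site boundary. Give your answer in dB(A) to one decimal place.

75.6 dB(A)

Apply inverse-square spreading to bring every level to the receiver, then sum 10^(L/10).
vacuum pump: 87 − 20·log₁₀(15.5/2.7) = 87 − 15.18 = 71.82 dB(A).
milling machine: 82 − 20·log₁₀(38.6/4.2) = 82 − 19.27 = 62.73 dB(A).
fan: 86 − 20·log₁₀(34.2/2.6) = 86 − 22.38 = 63.62 dB(A).
chiller: 92 − 20·log₁₀(15.6/1.6) = 92 − 19.78 = 72.22 dB(A).
Σ 10^(L/10) = 3.606e+07 → L_total = 10·log₁₀(3.606e+07) = 75.57 dB(A).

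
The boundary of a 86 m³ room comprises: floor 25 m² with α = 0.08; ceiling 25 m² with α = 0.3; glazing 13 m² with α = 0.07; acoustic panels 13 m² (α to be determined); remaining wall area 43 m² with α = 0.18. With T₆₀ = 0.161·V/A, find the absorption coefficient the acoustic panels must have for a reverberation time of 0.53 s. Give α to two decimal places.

A = 0.161·V/T₆₀ = 0.161·86/0.53 = 26.12 m² sabins.
Absorption from the other surfaces = 25·0.08 + 25·0.3 + 13·0.07 + 43·0.18 = 18.15 m², so the acoustic panels must supply 7.97 m² over 13 m².
α = 7.97/13 = 0.613.

0.61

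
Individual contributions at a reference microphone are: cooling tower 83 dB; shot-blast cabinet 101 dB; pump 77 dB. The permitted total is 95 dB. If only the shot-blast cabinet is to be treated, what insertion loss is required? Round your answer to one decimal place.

Fixed contribution from the other sources: Σ 10^(L/10) = 10^(83/10) + 10^(77/10) = 2.496e+08 (83.97 dB).
To meet 95 dB overall, the treated shot-blast cabinet may contribute at most 10^(95/10) − 2.496e+08 = 2.913e+09, i.e. 94.64 dB.
Required insertion loss = 101 − 94.64 = 6.36 dB.

6.4 dB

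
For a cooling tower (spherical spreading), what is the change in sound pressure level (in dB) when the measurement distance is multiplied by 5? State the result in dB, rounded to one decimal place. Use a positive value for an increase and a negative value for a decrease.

With spherical spreading the level changes by −20·log₁₀(r₂/r₁).
ΔL = −20·log₁₀(5) = -13.98 dB.

-14.0 dB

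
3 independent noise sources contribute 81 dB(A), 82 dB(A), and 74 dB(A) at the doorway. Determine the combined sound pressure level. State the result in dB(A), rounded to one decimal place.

Incoherent sources combine by intensity addition: L_total = 10·log₁₀(Σ 10^(L_i/10)).
Σ 10^(L/10) = 10^(81/10) + 10^(82/10) + 10^(74/10) = 3.095e+08.
L_total = 10·log₁₀(3.095e+08) = 84.91 dB(A).

84.9 dB(A)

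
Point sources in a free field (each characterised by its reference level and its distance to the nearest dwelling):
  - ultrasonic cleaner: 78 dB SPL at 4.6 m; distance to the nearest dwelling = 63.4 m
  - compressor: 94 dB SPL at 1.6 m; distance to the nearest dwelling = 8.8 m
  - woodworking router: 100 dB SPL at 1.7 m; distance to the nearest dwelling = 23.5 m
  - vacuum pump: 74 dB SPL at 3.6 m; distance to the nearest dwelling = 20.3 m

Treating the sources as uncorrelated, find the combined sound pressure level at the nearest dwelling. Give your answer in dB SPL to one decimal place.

First find each source's level at the receiver (point-source: −20·log₁₀(r/r_ref)), then combine on an intensity basis.
ultrasonic cleaner: 78 − 20·log₁₀(63.4/4.6) = 78 − 22.79 = 55.21 dB SPL.
compressor: 94 − 20·log₁₀(8.8/1.6) = 94 − 14.81 = 79.19 dB SPL.
woodworking router: 100 − 20·log₁₀(23.5/1.7) = 100 − 22.81 = 77.19 dB SPL.
vacuum pump: 74 − 20·log₁₀(20.3/3.6) = 74 − 15.02 = 58.98 dB SPL.
Σ 10^(L/10) = 1.365e+08 → L_total = 10·log₁₀(1.365e+08) = 81.35 dB SPL.

81.4 dB SPL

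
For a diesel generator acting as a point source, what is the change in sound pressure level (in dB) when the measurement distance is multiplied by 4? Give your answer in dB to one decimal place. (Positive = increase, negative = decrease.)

-12.0 dB

Point-source spreading: ΔL = −20·log₁₀(r₂/r₁).
ΔL = −20·log₁₀(4) = -12.04 dB.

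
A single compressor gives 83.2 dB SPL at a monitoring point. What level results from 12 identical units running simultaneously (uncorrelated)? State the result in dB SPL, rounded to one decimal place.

94.0 dB SPL

L_total = L₁ + 10·log₁₀ N for N identical incoherent sources.
L_total = 83.2 + 10·log₁₀(12) = 83.2 + 10.792 = 93.99 dB SPL.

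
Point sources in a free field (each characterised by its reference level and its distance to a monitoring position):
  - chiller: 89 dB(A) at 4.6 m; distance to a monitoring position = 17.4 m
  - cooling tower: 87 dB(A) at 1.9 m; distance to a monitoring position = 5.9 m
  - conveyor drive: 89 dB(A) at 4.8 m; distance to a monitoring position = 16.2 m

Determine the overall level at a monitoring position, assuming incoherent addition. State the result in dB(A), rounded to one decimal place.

82.5 dB(A)

Apply inverse-square spreading to bring every level to the receiver, then sum 10^(L/10).
chiller: 89 − 20·log₁₀(17.4/4.6) = 89 − 11.56 = 77.44 dB(A).
cooling tower: 87 − 20·log₁₀(5.9/1.9) = 87 − 9.84 = 77.16 dB(A).
conveyor drive: 89 − 20·log₁₀(16.2/4.8) = 89 − 10.57 = 78.43 dB(A).
Σ 10^(L/10) = 1.772e+08 → L_total = 10·log₁₀(1.772e+08) = 82.49 dB(A).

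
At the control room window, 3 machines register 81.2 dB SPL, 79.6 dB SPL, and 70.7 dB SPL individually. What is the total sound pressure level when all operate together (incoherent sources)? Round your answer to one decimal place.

83.7 dB SPL

For uncorrelated sources the intensities add, so convert each level to linear form, sum, and take 10·log₁₀ of the total.
Σ 10^(L/10) = 10^(81.2/10) + 10^(79.6/10) + 10^(70.7/10) = 2.348e+08.
L_total = 10·log₁₀(2.348e+08) = 83.71 dB SPL.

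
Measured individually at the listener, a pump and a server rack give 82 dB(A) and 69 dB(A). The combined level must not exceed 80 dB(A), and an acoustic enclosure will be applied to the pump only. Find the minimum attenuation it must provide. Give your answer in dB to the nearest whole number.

The untreated sources together contribute 10^(69/10) = 7.943e+06, i.e. 69.00 dB(A).
The limit corresponds to 10^(80/10) = 1.000e+08; subtracting the fixed part leaves 9.206e+07 for the pump, i.e. 79.64 dB(A).
So the pump must be reduced from 82 to 79.64 dB(A): IL = 2.36 dB.

2 dB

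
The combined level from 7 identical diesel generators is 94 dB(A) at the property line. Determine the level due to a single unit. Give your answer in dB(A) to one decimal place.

Dividing the total intensity by 7 lowers the level by 10·log₁₀ 7 = 8.451 dB: L₁ = 94 − 8.451.

85.5 dB(A)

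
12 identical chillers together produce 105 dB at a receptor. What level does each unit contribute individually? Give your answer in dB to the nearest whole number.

For N identical incoherent sources L_total = L₁ + 10·log₁₀ N, so L₁ = 105 − 10·log₁₀(12) = 105 − 10.792.

94 dB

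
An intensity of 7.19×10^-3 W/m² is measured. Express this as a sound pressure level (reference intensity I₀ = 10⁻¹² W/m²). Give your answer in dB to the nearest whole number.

Dividing by I₀ shifts the exponent by 12: I/I₀ = 7.19×10^9.
L = 10·(0.8567 + 9) = 98.57 dB.

99 dB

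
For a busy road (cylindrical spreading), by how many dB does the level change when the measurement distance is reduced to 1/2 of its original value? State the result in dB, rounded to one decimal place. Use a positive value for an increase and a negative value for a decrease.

With cylindrical spreading the level changes by −10·log₁₀(r₂/r₁).
ΔL = −10·log₁₀(0.5) = +3.01 dB.

+3.0 dB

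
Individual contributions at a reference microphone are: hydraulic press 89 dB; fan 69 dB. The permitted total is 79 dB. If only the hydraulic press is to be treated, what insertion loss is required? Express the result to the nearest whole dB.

Everything except the hydraulic press sums to 10^(69/10) = 7.943e+06 in linear terms, 69.00 dB.
The limit corresponds to 10^(79/10) = 7.943e+07; subtracting the fixed part leaves 7.149e+07 for the hydraulic press, i.e. 78.54 dB.
So the hydraulic press must be reduced from 89 to 78.54 dB: IL = 10.46 dB.

10 dB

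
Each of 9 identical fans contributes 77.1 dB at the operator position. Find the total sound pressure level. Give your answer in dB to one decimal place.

86.6 dB

With 9 equal, uncorrelated contributions the intensity is 9× that of one unit, giving a rise of 10·log₁₀ 9.
L_total = 77.1 + 10·log₁₀(9) = 77.1 + 9.542 = 86.64 dB.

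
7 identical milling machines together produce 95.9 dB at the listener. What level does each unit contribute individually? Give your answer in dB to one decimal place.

87.4 dB

For N identical incoherent sources L_total = L₁ + 10·log₁₀ N, so L₁ = 95.9 − 10·log₁₀(7) = 95.9 − 8.451.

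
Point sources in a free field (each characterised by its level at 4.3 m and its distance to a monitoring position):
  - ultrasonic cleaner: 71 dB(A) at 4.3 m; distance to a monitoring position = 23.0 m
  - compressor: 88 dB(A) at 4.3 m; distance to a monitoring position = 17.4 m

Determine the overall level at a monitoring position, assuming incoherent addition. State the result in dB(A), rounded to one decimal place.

75.9 dB(A)

First find each source's level at the receiver (point-source: −20·log₁₀(r/r_ref)), then combine on an intensity basis.
ultrasonic cleaner: 71 − 20·log₁₀(23.0/4.3) = 71 − 14.57 = 56.43 dB(A).
compressor: 88 − 20·log₁₀(17.4/4.3) = 88 − 12.14 = 75.86 dB(A).
Σ 10^(L/10) = 3.897e+07 → L_total = 10·log₁₀(3.897e+07) = 75.91 dB(A).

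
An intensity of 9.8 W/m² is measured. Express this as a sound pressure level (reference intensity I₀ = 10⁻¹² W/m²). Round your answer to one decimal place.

Dividing by I₀ shifts the exponent by 12: I/I₀ = 9.8×10^12.
L = 10·(0.9912 + 12) = 129.91 dB.

129.9 dB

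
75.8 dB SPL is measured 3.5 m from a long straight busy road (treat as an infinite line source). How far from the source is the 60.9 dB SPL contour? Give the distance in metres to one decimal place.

Line-source spreading drops the level by 10·log₁₀(r₂/r₁); inverting, r₂/r₁ = 10^(ΔL/10).
r₂ = 3.5·10^((75.8−60.9)/10) = 3.5·10^(14.9/10) = 108.16 m.

108.2 m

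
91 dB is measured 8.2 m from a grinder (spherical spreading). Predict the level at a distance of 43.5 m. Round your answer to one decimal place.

For a point source, L₂ = L₁ − 20·log₁₀(r₂/r₁).
L₂ = 91 − 20·log₁₀(43.5/8.2) = 91 − 14.494 = 76.51 dB.

76.5 dB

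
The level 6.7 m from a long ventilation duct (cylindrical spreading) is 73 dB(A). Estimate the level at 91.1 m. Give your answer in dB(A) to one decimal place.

For a line source, L₂ = L₁ − 10·log₁₀(r₂/r₁).
L₂ = 73 − 10·log₁₀(91.1/6.7) = 73 − 11.334 = 61.67 dB(A).

61.7 dB(A)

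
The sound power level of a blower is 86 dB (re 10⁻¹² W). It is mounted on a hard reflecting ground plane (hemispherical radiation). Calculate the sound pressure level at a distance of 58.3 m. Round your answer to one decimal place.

The power spreads over a hemisphere of area 2π·r², so L_p = L_w − 10·log₁₀(2π·r²).
2π·r² = 2.136e+04 m², 10·log₁₀ of that is 43.295 dB.
L_p = 86 − 43.295 = 42.70 dB.

42.7 dB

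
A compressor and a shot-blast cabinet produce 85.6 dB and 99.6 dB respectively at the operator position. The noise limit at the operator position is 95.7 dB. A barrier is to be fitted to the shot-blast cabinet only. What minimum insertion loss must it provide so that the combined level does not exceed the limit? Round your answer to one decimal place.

4.3 dB

Everything except the shot-blast cabinet sums to 10^(85.6/10) = 3.631e+08 in linear terms, 85.60 dB.
The limit corresponds to 10^(95.7/10) = 3.715e+09; subtracting the fixed part leaves 3.352e+09 for the shot-blast cabinet, i.e. 95.25 dB.
Required insertion loss = 99.6 − 95.25 = 4.35 dB.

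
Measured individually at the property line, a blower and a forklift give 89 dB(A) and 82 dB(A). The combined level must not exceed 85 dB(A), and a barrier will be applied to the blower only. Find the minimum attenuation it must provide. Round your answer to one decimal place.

The untreated sources together contribute 10^(82/10) = 1.585e+08, i.e. 82.00 dB(A).
To meet 85 dB(A) overall, the treated blower may contribute at most 10^(85/10) − 1.585e+08 = 1.577e+08, i.e. 81.98 dB(A).
So the blower must be reduced from 89 to 81.98 dB(A): IL = 7.02 dB.

7.0 dB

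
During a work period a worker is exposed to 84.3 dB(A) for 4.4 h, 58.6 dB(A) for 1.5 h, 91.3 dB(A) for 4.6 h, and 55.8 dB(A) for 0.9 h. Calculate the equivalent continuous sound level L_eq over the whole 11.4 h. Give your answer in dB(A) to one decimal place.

Weight each interval's intensity by its duration and average over T = 11.4 h:
Σ tᵢ·10^(Lᵢ/10) = 4.4·10^(84.3/10) + 1.5·10^(58.6/10) + 4.6·10^(91.3/10) + 0.9·10^(55.8/10) = 7.391e+09.
L_eq = 10·log₁₀(7.391e+09/11.4) = 88.12 dB(A).

88.1 dB(A)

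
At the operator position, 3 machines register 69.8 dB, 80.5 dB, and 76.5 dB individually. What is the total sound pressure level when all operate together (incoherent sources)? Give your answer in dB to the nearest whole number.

For uncorrelated sources the intensities add, so convert each level to linear form, sum, and take 10·log₁₀ of the total.
Σ 10^(L/10) = 10^(69.8/10) + 10^(80.5/10) + 10^(76.5/10) = 1.664e+08.
L_total = 10·log₁₀(1.664e+08) = 82.21 dB.

82 dB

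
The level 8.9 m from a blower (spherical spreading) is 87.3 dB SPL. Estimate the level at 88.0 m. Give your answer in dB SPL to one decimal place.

For a point source, L₂ = L₁ − 20·log₁₀(r₂/r₁).
L₂ = 87.3 − 20·log₁₀(88.0/8.9) = 87.3 − 19.902 = 67.40 dB SPL.

67.4 dB SPL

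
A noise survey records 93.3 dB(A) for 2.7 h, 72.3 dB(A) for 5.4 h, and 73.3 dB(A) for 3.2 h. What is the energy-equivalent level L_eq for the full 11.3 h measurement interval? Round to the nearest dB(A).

The energy average is taken in the linear domain: L_eq = 10·log₁₀[(Σ tᵢ·10^(Lᵢ/10))/T], T = 11.3 h.
Σ tᵢ·10^(Lᵢ/10) = 2.7·10^(93.3/10) + 5.4·10^(72.3/10) + 3.2·10^(73.3/10) = 5.933e+09.
L_eq = 10·log₁₀(5.933e+09/11.3) = 87.20 dB(A).

87 dB(A)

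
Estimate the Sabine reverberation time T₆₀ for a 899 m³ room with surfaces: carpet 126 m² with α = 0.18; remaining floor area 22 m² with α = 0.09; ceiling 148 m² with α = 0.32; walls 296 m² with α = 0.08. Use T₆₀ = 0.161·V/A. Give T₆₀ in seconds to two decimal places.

1.51 s

Total absorption A = 126·0.18 + 22·0.09 + 148·0.32 + 296·0.08 = 95.70 m² sabins.
T₆₀ = 0.161·V/A = 0.161·899/95.70 = 1.512 s.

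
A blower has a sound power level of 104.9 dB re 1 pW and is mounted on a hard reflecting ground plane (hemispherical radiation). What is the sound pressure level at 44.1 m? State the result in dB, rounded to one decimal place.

64.0 dB

The power spreads over a hemisphere of area 2π·r², so L_p = L_w − 10·log₁₀(2π·r²).
2π·r² = 1.222e+04 m², 10·log₁₀ of that is 40.871 dB.
L_p = 104.9 − 40.871 = 64.03 dB.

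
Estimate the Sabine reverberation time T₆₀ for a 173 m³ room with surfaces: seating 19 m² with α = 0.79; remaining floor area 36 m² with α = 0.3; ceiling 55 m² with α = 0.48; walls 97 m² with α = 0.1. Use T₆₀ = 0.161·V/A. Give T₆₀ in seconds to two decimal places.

A = Σ Sᵢαᵢ = 19·0.79 + 36·0.3 + 55·0.48 + 97·0.1 = 61.91 m².
T₆₀ = 0.161·V/A = 0.161·173/61.91 = 0.450 s.

0.45 s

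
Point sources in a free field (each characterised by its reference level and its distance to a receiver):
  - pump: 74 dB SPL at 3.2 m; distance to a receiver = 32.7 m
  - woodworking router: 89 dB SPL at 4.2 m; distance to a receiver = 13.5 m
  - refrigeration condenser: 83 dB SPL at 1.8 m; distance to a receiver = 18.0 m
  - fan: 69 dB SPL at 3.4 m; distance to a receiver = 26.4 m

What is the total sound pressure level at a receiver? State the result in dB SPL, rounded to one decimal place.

79.0 dB SPL

First find each source's level at the receiver (point-source: −20·log₁₀(r/r_ref)), then combine on an intensity basis.
pump: 74 − 20·log₁₀(32.7/3.2) = 74 − 20.19 = 53.81 dB SPL.
woodworking router: 89 − 20·log₁₀(13.5/4.2) = 89 − 10.14 = 78.86 dB SPL.
refrigeration condenser: 83 − 20·log₁₀(18.0/1.8) = 83 − 20.00 = 63.00 dB SPL.
fan: 69 − 20·log₁₀(26.4/3.4) = 69 − 17.80 = 51.20 dB SPL.
Σ 10^(L/10) = 7.925e+07 → L_total = 10·log₁₀(7.925e+07) = 78.99 dB SPL.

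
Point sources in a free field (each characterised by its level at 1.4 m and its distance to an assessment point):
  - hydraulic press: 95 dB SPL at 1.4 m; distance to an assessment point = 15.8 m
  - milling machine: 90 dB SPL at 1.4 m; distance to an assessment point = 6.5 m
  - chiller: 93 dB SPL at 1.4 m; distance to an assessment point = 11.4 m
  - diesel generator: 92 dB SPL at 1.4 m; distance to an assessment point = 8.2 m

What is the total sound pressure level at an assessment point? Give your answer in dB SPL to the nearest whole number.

82 dB SPL

First find each source's level at the receiver (point-source: −20·log₁₀(r/r_ref)), then combine on an intensity basis.
hydraulic press: 95 − 20·log₁₀(15.8/1.4) = 95 − 21.05 = 73.95 dB SPL.
milling machine: 90 − 20·log₁₀(6.5/1.4) = 90 − 13.34 = 76.66 dB SPL.
chiller: 93 − 20·log₁₀(11.4/1.4) = 93 − 18.22 = 74.78 dB SPL.
diesel generator: 92 − 20·log₁₀(8.2/1.4) = 92 − 15.35 = 76.65 dB SPL.
Σ 10^(L/10) = 1.475e+08 → L_total = 10·log₁₀(1.475e+08) = 81.69 dB SPL.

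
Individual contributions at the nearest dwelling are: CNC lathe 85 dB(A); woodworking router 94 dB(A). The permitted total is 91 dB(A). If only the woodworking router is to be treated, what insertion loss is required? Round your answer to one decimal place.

Everything except the woodworking router sums to 10^(85/10) = 3.162e+08 in linear terms, 85.00 dB(A).
To meet 91 dB(A) overall, the treated woodworking router may contribute at most 10^(91/10) − 3.162e+08 = 9.427e+08, i.e. 89.74 dB(A).
So the woodworking router must be reduced from 94 to 89.74 dB(A): IL = 4.26 dB.

4.3 dB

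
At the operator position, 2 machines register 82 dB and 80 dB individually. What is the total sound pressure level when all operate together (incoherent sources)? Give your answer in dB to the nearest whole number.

84 dB

Incoherent sources combine by intensity addition: L_total = 10·log₁₀(Σ 10^(L_i/10)).
Σ 10^(L/10) = 10^(82/10) + 10^(80/10) = 2.585e+08.
L_total = 10·log₁₀(2.585e+08) = 84.12 dB.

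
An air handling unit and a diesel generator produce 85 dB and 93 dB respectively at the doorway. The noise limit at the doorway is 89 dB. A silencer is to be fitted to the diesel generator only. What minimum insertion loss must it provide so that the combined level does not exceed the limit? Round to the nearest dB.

Fixed contribution from the other source: Σ 10^(L/10) = 10^(85/10) = 3.162e+08 (85.00 dB).
The limit corresponds to 10^(89/10) = 7.943e+08; subtracting the fixed part leaves 4.781e+08 for the diesel generator, i.e. 86.80 dB.
Required insertion loss = 93 − 86.80 = 6.20 dB.

6 dB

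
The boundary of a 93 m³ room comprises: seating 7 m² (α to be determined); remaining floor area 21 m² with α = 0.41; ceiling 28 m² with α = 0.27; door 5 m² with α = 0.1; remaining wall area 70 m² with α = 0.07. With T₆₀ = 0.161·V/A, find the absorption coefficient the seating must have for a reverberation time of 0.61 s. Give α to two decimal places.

0.43

Required total absorption A = 0.161·93/0.61 = 24.55 m².
Absorption from the other surfaces = 21·0.41 + 28·0.27 + 5·0.1 + 70·0.07 = 21.57 m², so the seating must supply 2.98 m² over 7 m².
α = 2.98/7 = 0.425.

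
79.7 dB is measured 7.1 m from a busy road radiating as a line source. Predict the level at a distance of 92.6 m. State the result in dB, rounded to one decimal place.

For a line source, L₂ = L₁ − 10·log₁₀(r₂/r₁).
L₂ = 79.7 − 10·log₁₀(92.6/7.1) = 79.7 − 11.154 = 68.55 dB.

68.5 dB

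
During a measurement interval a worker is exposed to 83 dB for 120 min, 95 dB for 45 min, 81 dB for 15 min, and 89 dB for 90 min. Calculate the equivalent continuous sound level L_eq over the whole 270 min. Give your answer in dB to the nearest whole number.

89 dB

Weight each interval's intensity by its duration and average over T = 270 min:
Σ tᵢ·10^(Lᵢ/10) = 120·10^(83/10) + 45·10^(95/10) + 15·10^(81/10) + 90·10^(89/10) = 2.396e+11.
L_eq = 10·log₁₀(2.396e+11/270) = 89.48 dB.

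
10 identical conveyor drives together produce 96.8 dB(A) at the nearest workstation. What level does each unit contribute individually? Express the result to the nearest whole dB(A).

For N identical incoherent sources L_total = L₁ + 10·log₁₀ N, so L₁ = 96.8 − 10·log₁₀(10) = 96.8 − 10.000.

87 dB(A)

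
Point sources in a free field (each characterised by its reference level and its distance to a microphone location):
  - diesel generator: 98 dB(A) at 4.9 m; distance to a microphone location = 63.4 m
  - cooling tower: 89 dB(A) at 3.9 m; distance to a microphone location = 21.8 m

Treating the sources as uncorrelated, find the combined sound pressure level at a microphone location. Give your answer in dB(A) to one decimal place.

78.0 dB(A)

Propagate each source to the receiver with L = L_ref − 20·log₁₀(r/r_ref), then add intensities.
diesel generator: 98 − 20·log₁₀(63.4/4.9) = 98 − 22.24 = 75.76 dB(A).
cooling tower: 89 − 20·log₁₀(21.8/3.9) = 89 − 14.95 = 74.05 dB(A).
Σ 10^(L/10) = 6.311e+07 → L_total = 10·log₁₀(6.311e+07) = 78.00 dB(A).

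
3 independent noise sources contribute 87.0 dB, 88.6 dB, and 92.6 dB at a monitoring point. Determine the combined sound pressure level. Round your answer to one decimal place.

Incoherent sources combine by intensity addition: L_total = 10·log₁₀(Σ 10^(L_i/10)).
Σ 10^(L/10) = 10^(87.0/10) + 10^(88.6/10) + 10^(92.6/10) = 3.045e+09.
L_total = 10·log₁₀(3.045e+09) = 94.84 dB.

94.8 dB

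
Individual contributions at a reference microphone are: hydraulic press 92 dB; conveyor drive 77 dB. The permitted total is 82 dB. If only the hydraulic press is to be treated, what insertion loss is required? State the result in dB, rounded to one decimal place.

11.7 dB

Everything except the hydraulic press sums to 10^(77/10) = 5.012e+07 in linear terms, 77.00 dB.
To meet 82 dB overall, the treated hydraulic press may contribute at most 10^(82/10) − 5.012e+07 = 1.084e+08, i.e. 80.35 dB.
Required insertion loss = 92 − 80.35 = 11.65 dB.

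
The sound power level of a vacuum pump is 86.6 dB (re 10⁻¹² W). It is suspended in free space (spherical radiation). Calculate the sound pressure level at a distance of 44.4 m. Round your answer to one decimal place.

42.7 dB

Free-field spherical radiation: L_p = L_w − 10·log₁₀(4π·r²), r = 44.4 m.
4π·r² = 2.477e+04 m², 10·log₁₀ of that is 43.940 dB.
L_p = 86.6 − 43.940 = 42.66 dB.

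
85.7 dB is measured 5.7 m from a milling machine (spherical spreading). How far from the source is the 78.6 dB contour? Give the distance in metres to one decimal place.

For a point source L₁ − L₂ = 20·log₁₀(r₂/r₁), so r₂ = r₁·10^((L₁−L₂)/20).
r₂ = 5.7·10^((85.7−78.6)/20) = 5.7·10^(7.1/20) = 12.91 m.

12.9 m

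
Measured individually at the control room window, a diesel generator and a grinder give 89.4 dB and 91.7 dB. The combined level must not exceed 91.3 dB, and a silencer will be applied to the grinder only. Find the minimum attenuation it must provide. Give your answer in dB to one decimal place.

Everything except the grinder sums to 10^(89.4/10) = 8.710e+08 in linear terms, 89.40 dB.
The limit corresponds to 10^(91.3/10) = 1.349e+09; subtracting the fixed part leaves 4.780e+08 for the grinder, i.e. 86.79 dB.
Required insertion loss = 91.7 − 86.79 = 4.91 dB.

4.9 dB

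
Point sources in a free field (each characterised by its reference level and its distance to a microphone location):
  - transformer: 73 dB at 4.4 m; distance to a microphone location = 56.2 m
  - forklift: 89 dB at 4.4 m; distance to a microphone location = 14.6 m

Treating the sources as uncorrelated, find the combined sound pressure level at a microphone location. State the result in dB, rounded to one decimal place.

78.6 dB

Apply inverse-square spreading to bring every level to the receiver, then sum 10^(L/10).
transformer: 73 − 20·log₁₀(56.2/4.4) = 73 − 22.13 = 50.87 dB.
forklift: 89 − 20·log₁₀(14.6/4.4) = 89 − 10.42 = 78.58 dB.
Σ 10^(L/10) = 7.227e+07 → L_total = 10·log₁₀(7.227e+07) = 78.59 dB.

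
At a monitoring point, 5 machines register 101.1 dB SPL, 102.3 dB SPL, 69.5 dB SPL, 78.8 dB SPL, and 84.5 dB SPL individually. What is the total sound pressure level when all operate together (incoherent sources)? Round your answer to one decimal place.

For uncorrelated sources the intensities add, so convert each level to linear form, sum, and take 10·log₁₀ of the total.
Σ 10^(L/10) = 10^(101.1/10) + 10^(102.3/10) + 10^(69.5/10) + 10^(78.8/10) + 10^(84.5/10) = 3.023e+10.
L_total = 10·log₁₀(3.023e+10) = 104.80 dB SPL.

104.8 dB SPL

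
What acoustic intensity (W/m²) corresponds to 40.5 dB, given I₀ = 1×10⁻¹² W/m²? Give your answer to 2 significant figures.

L = 10·log₁₀(I/I₀) ⇒ I = I₀·10^(L/10) = 10⁻¹² × 10^4.05.

1.1e-08 W/m²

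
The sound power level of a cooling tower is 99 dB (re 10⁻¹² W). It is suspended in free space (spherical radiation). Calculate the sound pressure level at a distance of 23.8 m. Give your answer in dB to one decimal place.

Free-field spherical radiation: L_p = L_w − 10·log₁₀(4π·r²), r = 23.8 m.
4π·r² = 7118 m², 10·log₁₀ of that is 38.524 dB.
L_p = 99 − 38.524 = 60.48 dB.

60.5 dB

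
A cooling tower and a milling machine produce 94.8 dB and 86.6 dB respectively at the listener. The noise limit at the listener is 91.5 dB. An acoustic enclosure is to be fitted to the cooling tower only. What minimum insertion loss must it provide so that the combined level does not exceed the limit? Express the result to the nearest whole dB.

Fixed contribution from the other source: Σ 10^(L/10) = 10^(86.6/10) = 4.571e+08 (86.60 dB).
To meet 91.5 dB overall, the treated cooling tower may contribute at most 10^(91.5/10) − 4.571e+08 = 9.554e+08, i.e. 89.80 dB.
So the cooling tower must be reduced from 94.8 to 89.80 dB: IL = 5.00 dB.

5 dB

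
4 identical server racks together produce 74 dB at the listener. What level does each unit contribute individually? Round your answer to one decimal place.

68.0 dB

4 equal contributions raise the level by 10·log₁₀ 4 = 6.021 dB, so each unit alone gives 74 − 6.021.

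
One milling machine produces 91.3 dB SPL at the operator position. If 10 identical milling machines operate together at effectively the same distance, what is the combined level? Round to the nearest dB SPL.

N identical incoherent sources raise the level by 10·log₁₀ N.
L_total = 91.3 + 10·log₁₀(10) = 91.3 + 10.000 = 101.30 dB SPL.

101 dB SPL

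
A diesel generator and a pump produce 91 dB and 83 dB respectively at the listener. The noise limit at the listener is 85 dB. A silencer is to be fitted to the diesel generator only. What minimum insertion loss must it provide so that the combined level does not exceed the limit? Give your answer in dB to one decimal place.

Everything except the diesel generator sums to 10^(83/10) = 1.995e+08 in linear terms, 83.00 dB.
The limit corresponds to 10^(85/10) = 3.162e+08; subtracting the fixed part leaves 1.167e+08 for the diesel generator, i.e. 80.67 dB.
Required insertion loss = 91 − 80.67 = 10.33 dB.

10.3 dB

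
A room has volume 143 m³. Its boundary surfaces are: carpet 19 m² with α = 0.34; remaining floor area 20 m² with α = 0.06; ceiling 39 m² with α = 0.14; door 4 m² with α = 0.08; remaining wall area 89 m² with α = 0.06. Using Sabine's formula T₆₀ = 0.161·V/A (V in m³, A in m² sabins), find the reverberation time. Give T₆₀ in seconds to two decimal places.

1.23 s

Summing Sᵢαᵢ: 19·0.34 + 20·0.06 + 39·0.14 + 4·0.08 + 89·0.06 = 18.78 m².
T₆₀ = 0.161 × 143 / 18.78 = 1.226 s.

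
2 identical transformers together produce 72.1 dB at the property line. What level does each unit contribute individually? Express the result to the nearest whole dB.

2 equal contributions raise the level by 10·log₁₀ 2 = 3.010 dB, so each unit alone gives 72.1 − 3.010.

69 dB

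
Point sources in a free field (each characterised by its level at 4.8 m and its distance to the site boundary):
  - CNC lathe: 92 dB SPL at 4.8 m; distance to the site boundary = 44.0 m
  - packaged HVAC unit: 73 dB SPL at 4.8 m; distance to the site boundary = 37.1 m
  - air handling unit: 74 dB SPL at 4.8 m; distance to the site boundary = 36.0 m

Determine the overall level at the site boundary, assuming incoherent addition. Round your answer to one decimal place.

First find each source's level at the receiver (point-source: −20·log₁₀(r/r_ref)), then combine on an intensity basis.
CNC lathe: 92 − 20·log₁₀(44.0/4.8) = 92 − 19.24 = 72.76 dB SPL.
packaged HVAC unit: 73 − 20·log₁₀(37.1/4.8) = 73 − 17.76 = 55.24 dB SPL.
air handling unit: 74 − 20·log₁₀(36.0/4.8) = 74 − 17.50 = 56.50 dB SPL.
Σ 10^(L/10) = 1.964e+07 → L_total = 10·log₁₀(1.964e+07) = 72.93 dB SPL.

72.9 dB SPL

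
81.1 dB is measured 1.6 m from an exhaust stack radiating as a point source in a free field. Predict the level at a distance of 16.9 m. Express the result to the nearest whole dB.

61 dB

For a point source, L₂ = L₁ − 20·log₁₀(r₂/r₁).
L₂ = 81.1 − 20·log₁₀(16.9/1.6) = 81.1 − 20.475 = 60.62 dB.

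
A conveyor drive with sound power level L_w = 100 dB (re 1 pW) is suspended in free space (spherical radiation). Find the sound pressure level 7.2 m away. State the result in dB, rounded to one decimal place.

The power spreads over a sphere of area 4π·r², so L_p = L_w − 10·log₁₀(4π·r²).
4π·r² = 651.4 m², 10·log₁₀ of that is 28.139 dB.
L_p = 100 − 28.139 = 71.86 dB.

71.9 dB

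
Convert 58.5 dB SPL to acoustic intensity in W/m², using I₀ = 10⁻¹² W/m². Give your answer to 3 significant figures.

7.08e-07 W/m²

I = I₀·10^(L/10) = 10⁻¹² × 10^(58.5/10) = 10^(-6.150).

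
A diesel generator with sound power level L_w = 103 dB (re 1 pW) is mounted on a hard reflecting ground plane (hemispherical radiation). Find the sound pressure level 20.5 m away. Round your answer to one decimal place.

68.8 dB

L_p = L_w − 10·log₁₀(2π·r²) with r = 20.5 m.
2π·r² = 2641 m², 10·log₁₀ of that is 34.217 dB.
L_p = 103 − 34.217 = 68.78 dB.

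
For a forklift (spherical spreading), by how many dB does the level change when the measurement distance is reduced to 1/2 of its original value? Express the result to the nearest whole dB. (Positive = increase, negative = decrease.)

+6 dB

With spherical spreading the level changes by −20·log₁₀(r₂/r₁).
ΔL = −20·log₁₀(0.5) = +6.02 dB.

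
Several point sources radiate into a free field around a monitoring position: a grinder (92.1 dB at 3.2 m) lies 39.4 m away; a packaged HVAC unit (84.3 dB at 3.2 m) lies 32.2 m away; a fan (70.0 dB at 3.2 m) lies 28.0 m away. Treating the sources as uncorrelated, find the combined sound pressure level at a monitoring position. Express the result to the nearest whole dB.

Apply inverse-square spreading to bring every level to the receiver, then sum 10^(L/10).
grinder: 92.1 − 20·log₁₀(39.4/3.2) = 92.1 − 21.81 = 70.29 dB.
packaged HVAC unit: 84.3 − 20·log₁₀(32.2/3.2) = 84.3 − 20.05 = 64.25 dB.
fan: 70.0 − 20·log₁₀(28.0/3.2) = 70.0 − 18.84 = 51.16 dB.
Σ 10^(L/10) = 1.349e+07 → L_total = 10·log₁₀(1.349e+07) = 71.30 dB.

71 dB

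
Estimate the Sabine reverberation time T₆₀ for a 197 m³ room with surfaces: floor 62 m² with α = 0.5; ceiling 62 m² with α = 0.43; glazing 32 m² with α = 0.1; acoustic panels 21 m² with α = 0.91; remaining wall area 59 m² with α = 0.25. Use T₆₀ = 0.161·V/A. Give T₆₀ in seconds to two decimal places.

A = Σ Sᵢαᵢ = 62·0.5 + 62·0.43 + 32·0.1 + 21·0.91 + 59·0.25 = 94.72 m².
T₆₀ = 0.161 × 197 / 94.72 = 0.335 s.

0.33 s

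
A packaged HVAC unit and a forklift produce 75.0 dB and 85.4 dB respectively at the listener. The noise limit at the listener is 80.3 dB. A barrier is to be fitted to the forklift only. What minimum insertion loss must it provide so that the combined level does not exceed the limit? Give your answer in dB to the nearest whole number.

7 dB

Fixed contribution from the other source: Σ 10^(L/10) = 10^(75.0/10) = 3.162e+07 (75.00 dB).
The limit corresponds to 10^(80.3/10) = 1.072e+08; subtracting the fixed part leaves 7.553e+07 for the forklift, i.e. 78.78 dB.
Required insertion loss = 85.4 − 78.78 = 6.62 dB.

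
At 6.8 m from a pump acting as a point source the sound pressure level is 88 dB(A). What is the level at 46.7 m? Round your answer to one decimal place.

For a point source, L₂ = L₁ − 20·log₁₀(r₂/r₁).
L₂ = 88 − 20·log₁₀(46.7/6.8) = 88 − 16.736 = 71.26 dB(A).

71.3 dB(A)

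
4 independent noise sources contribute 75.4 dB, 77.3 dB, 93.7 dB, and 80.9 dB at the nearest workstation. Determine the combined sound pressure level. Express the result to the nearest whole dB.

Incoherent sources combine by intensity addition: L_total = 10·log₁₀(Σ 10^(L_i/10)).
Σ 10^(L/10) = 10^(75.4/10) + 10^(77.3/10) + 10^(93.7/10) + 10^(80.9/10) = 2.556e+09.
L_total = 10·log₁₀(2.556e+09) = 94.07 dB.

94 dB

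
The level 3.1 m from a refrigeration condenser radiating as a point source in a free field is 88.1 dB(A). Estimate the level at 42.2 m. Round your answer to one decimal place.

65.4 dB(A)

Spherical spreading from a point source gives a 20·log₁₀(r₂/r₁) drop.
L₂ = 88.1 − 20·log₁₀(42.2/3.1) = 88.1 − 22.679 = 65.42 dB(A).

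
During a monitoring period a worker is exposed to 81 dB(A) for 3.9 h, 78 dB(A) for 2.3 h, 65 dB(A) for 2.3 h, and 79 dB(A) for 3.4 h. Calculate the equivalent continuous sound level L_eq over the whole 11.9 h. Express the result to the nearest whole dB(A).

79 dB(A)

The energy average is taken in the linear domain: L_eq = 10·log₁₀[(Σ tᵢ·10^(Lᵢ/10))/T], T = 11.9 h.
Σ tᵢ·10^(Lᵢ/10) = 3.9·10^(81/10) + 2.3·10^(78/10) + 2.3·10^(65/10) + 3.4·10^(79/10) = 9.134e+08.
L_eq = 10·log₁₀(9.134e+08/11.9) = 78.85 dB(A).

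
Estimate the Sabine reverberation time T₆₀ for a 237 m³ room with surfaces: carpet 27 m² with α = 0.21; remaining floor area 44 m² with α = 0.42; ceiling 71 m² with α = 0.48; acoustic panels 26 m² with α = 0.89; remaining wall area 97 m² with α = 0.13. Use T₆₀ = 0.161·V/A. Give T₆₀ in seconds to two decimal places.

0.41 s

Total absorption A = 27·0.21 + 44·0.42 + 71·0.48 + 26·0.89 + 97·0.13 = 93.98 m² sabins.
T₆₀ = 0.161·V/A = 0.161·237/93.98 = 0.406 s.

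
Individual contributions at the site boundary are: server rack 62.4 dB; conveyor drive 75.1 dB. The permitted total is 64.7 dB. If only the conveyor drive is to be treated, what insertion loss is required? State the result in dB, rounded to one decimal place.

14.3 dB

Fixed contribution from the other source: Σ 10^(L/10) = 10^(62.4/10) = 1.738e+06 (62.40 dB).
To meet 64.7 dB overall, the treated conveyor drive may contribute at most 10^(64.7/10) − 1.738e+06 = 1.213e+06, i.e. 60.84 dB.
Required insertion loss = 75.1 − 60.84 = 14.26 dB.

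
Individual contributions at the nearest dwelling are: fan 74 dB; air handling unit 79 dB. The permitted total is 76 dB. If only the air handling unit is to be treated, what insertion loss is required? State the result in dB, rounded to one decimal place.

7.3 dB

Fixed contribution from the other source: Σ 10^(L/10) = 10^(74/10) = 2.512e+07 (74.00 dB).
The limit corresponds to 10^(76/10) = 3.981e+07; subtracting the fixed part leaves 1.469e+07 for the air handling unit, i.e. 71.67 dB.
Required insertion loss = 79 − 71.67 = 7.33 dB.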